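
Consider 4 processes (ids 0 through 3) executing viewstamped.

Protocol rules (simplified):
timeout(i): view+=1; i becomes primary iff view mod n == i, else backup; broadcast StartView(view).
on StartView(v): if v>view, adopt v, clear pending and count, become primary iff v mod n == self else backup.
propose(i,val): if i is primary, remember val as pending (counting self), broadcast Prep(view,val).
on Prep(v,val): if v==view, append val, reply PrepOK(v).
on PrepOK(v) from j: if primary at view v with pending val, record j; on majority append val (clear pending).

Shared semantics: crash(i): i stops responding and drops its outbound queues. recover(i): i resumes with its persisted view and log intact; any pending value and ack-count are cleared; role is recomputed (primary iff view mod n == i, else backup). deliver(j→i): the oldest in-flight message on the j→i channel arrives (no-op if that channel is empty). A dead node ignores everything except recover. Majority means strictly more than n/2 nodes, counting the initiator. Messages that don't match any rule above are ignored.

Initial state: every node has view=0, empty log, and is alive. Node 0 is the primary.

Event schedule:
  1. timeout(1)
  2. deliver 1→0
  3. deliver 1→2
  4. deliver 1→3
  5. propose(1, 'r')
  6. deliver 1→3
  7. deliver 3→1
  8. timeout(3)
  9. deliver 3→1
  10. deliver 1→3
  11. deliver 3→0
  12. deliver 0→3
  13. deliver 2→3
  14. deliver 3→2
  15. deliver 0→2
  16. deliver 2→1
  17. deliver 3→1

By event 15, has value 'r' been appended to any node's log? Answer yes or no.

step 1 timeout(1): 1={prim,v=1,log=-}
step 2 deliver 1→0: 0={back,v=1,log=-}
step 3 deliver 1→2: 2={back,v=1,log=-}
step 4 deliver 1→3: 3={back,v=1,log=-}
step 5 propose(1,'r'): —
step 6 deliver 1→3: 3={back,v=1,log=r}
step 7 deliver 3→1: —
step 8 timeout(3): 3={back,v=2,log=r}
step 9 deliver 3→1: 1={back,v=2,log=-}
step 10 deliver 1→3: —
step 11 deliver 3→0: 0={back,v=2,log=-}
step 12 deliver 0→3: —
step 13 deliver 2→3: —
step 14 deliver 3→2: 2={prim,v=2,log=-}
step 15 deliver 0→2: —

yes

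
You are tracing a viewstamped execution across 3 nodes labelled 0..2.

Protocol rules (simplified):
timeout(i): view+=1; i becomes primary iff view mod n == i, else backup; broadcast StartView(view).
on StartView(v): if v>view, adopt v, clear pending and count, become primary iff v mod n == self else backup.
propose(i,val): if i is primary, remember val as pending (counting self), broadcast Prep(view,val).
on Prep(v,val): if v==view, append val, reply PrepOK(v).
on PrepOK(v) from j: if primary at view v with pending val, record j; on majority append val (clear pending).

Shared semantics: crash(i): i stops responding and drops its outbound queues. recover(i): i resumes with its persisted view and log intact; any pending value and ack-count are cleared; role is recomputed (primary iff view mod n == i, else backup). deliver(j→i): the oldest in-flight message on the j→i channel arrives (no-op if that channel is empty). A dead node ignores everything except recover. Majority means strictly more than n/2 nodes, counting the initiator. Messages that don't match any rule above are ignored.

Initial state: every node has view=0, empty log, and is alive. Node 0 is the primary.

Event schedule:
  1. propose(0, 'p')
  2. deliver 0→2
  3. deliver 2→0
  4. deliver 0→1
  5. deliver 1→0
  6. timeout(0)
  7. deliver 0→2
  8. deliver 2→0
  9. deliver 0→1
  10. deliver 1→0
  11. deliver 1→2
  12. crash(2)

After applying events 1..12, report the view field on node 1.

1

[1] propose(0,'p') → ∅
[2] deliver 0→2 → N2(back v0 [p])
[3] deliver 2→0 → N0(prim v0 [p])
[4] deliver 0→1 → N1(back v0 [p])
[5] deliver 1→0 → ∅
[6] timeout(0) → N0(back v1 [p])
[7] deliver 0→2 → N2(back v1 [p])
[8] deliver 2→0 → ∅
[9] deliver 0→1 → N1(prim v1 [p])
[10] deliver 1→0 → ∅
[11] deliver 1→2 → ∅
[12] crash(2) → N2(✗back v1 [p])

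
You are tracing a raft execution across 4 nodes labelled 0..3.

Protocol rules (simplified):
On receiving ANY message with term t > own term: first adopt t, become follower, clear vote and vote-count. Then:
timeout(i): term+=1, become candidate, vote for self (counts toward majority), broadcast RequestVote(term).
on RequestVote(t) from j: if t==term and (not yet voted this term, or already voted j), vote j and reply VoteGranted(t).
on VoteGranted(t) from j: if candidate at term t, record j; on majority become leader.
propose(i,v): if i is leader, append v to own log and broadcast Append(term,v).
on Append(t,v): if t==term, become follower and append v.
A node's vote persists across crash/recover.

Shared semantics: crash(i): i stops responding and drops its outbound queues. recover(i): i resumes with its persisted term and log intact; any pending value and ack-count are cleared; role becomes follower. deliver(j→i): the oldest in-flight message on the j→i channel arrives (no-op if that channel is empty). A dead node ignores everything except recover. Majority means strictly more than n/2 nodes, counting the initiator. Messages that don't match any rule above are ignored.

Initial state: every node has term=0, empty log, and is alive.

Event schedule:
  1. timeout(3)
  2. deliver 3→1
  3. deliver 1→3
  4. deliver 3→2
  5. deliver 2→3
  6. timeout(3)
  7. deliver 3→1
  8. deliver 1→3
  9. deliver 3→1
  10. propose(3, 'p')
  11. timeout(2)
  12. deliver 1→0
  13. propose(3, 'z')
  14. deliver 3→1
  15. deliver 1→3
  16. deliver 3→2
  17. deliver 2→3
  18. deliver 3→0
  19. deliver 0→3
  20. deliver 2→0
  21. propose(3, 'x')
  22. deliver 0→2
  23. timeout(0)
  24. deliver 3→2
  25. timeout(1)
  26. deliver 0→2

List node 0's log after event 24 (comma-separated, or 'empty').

[1] timeout(3) → N3(cand t1 [-])
[2] deliver 3→1 → N1(foll t1 [-])
[3] deliver 1→3 → ∅
[4] deliver 3→2 → N2(foll t1 [-])
[5] deliver 2→3 → N3(lead t1 [-])
[6] timeout(3) → N3(cand t2 [-])
[7] deliver 3→1 → N1(foll t2 [-])
[8] deliver 1→3 → ∅
[9] deliver 3→1 → ∅
[10] propose(3,'p') → ∅
[11] timeout(2) → N2(cand t2 [-])
[12] deliver 1→0 → ∅
[13] propose(3,'z') → ∅
[14] deliver 3→1 → ∅
[15] deliver 1→3 → ∅
[16] deliver 3→2 → ∅
[17] deliver 2→3 → ∅
[18] deliver 3→0 → N0(foll t1 [-])
[19] deliver 0→3 → ∅
[20] deliver 2→0 → N0(foll t2 [-])
[21] propose(3,'x') → ∅
[22] deliver 0→2 → ∅
[23] timeout(0) → N0(cand t3 [-])
[24] deliver 3→2 → ∅

empty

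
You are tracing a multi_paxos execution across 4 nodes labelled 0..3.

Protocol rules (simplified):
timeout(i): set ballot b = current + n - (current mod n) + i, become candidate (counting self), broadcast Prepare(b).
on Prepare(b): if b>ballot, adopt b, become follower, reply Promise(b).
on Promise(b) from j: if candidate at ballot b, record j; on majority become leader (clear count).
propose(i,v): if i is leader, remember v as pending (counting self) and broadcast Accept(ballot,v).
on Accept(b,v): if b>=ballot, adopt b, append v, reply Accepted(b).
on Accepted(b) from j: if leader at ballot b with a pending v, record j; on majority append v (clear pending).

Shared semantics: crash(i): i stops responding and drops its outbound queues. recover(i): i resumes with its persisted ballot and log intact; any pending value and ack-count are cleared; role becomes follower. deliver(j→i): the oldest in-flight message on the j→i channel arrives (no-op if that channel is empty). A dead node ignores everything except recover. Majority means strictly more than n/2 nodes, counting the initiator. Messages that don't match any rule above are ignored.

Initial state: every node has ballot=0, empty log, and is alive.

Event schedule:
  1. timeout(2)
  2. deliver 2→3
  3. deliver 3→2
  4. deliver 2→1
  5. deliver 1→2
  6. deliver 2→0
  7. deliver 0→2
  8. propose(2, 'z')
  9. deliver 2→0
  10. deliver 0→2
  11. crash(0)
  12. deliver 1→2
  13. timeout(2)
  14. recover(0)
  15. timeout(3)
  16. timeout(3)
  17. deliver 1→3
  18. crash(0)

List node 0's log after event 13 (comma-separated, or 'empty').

1. timeout(2):  <2:cand b6 ->
2. deliver 2→3:  <3:foll b6 ->
3. deliver 3→2:  nop
4. deliver 2→1:  <1:foll b6 ->
5. deliver 1→2:  <2:lead b6 ->
6. deliver 2→0:  <0:foll b6 ->
7. deliver 0→2:  nop
8. propose(2,'z'):  nop
9. deliver 2→0:  <0:foll b6 z>
10. deliver 0→2:  nop
11. crash(0):  <0:✗foll b6 z>
12. deliver 1→2:  nop
13. timeout(2):  <2:cand b10 ->

z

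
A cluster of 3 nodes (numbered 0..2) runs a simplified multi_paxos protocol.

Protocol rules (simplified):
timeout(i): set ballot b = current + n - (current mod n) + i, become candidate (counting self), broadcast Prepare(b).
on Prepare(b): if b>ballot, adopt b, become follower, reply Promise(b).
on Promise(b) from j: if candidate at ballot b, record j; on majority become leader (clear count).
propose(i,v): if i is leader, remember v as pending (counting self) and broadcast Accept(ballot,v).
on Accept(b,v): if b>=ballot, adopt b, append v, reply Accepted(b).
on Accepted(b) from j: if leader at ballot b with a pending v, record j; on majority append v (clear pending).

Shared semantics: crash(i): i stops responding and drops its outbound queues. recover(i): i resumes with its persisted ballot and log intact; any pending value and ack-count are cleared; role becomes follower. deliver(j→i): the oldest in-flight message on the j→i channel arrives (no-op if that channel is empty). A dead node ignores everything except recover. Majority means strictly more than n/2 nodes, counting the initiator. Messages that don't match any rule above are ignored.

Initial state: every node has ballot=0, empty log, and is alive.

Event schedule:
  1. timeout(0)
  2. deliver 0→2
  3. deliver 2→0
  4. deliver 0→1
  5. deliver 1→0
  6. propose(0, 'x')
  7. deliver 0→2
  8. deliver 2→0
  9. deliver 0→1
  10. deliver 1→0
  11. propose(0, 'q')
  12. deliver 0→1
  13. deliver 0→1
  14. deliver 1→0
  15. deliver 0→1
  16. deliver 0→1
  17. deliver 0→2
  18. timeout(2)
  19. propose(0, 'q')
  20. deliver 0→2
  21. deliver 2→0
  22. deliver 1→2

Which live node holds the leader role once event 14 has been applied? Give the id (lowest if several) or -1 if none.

1. timeout(0):  <0:cand b3 ->
2. deliver 0→2:  <2:foll b3 ->
3. deliver 2→0:  <0:lead b3 ->
4. deliver 0→1:  <1:foll b3 ->
5. deliver 1→0:  nop
6. propose(0,'x'):  nop
7. deliver 0→2:  <2:foll b3 x>
8. deliver 2→0:  <0:lead b3 x>
9. deliver 0→1:  <1:foll b3 x>
10. deliver 1→0:  nop
11. propose(0,'q'):  nop
12. deliver 0→1:  <1:foll b3 x,q>
13. deliver 0→1:  nop
14. deliver 1→0:  <0:lead b3 x,q>

0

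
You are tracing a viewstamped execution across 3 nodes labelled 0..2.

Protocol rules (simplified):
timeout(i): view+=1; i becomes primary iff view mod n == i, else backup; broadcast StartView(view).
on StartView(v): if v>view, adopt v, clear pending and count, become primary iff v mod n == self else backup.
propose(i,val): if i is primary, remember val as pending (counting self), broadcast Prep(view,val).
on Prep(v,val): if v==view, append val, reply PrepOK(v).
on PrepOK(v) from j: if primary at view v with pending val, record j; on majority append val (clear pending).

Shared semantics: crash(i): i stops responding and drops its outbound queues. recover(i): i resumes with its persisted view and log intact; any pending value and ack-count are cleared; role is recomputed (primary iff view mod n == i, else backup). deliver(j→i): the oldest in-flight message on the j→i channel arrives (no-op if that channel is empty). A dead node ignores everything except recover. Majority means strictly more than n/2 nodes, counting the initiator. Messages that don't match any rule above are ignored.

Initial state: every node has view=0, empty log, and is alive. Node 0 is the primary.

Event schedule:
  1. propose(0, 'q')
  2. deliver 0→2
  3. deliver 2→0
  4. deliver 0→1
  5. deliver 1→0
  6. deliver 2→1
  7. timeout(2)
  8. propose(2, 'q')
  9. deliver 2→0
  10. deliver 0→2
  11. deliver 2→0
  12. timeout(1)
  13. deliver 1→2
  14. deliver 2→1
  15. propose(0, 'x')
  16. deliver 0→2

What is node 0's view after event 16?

1

after 1 — propose(0,'q'): ·
after 2 — deliver 0→2: n2:back/v0/[q]
after 3 — deliver 2→0: n0:prim/v0/[q]
after 4 — deliver 0→1: n1:back/v0/[q]
after 5 — deliver 1→0: ·
after 6 — deliver 2→1: ·
after 7 — timeout(2): n2:back/v1/[q]
after 8 — propose(2,'q'): ·
after 9 — deliver 2→0: n0:back/v1/[q]
after 10 — deliver 0→2: ·
after 11 — deliver 2→0: ·
after 12 — timeout(1): n1:prim/v1/[q]
after 13 — deliver 1→2: ·
after 14 — deliver 2→1: ·
after 15 — propose(0,'x'): ·
after 16 — deliver 0→2: ·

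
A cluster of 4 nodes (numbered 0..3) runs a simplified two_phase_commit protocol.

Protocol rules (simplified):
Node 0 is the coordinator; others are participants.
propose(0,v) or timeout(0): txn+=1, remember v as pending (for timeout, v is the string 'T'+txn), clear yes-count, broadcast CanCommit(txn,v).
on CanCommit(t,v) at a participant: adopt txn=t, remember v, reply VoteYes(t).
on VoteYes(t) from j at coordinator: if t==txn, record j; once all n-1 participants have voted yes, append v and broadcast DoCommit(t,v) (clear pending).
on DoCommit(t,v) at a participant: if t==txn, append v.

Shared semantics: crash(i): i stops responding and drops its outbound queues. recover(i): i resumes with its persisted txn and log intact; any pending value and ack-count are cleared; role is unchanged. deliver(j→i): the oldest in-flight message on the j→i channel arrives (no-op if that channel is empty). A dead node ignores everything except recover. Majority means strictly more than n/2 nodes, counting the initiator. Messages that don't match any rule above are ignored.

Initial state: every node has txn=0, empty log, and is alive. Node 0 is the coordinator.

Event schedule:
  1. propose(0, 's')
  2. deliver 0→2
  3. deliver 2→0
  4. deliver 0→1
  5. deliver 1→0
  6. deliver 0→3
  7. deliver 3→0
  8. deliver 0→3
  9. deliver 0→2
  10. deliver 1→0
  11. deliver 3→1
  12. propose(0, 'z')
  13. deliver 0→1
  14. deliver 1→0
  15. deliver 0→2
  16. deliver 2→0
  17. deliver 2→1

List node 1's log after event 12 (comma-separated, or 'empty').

empty

after 1 — propose(0,'s'): n0:coor/t1/[-]
after 2 — deliver 0→2: n2:part/t1/[-]
after 3 — deliver 2→0: ·
after 4 — deliver 0→1: n1:part/t1/[-]
after 5 — deliver 1→0: ·
after 6 — deliver 0→3: n3:part/t1/[-]
after 7 — deliver 3→0: n0:coor/t1/[s]
after 8 — deliver 0→3: n3:part/t1/[s]
after 9 — deliver 0→2: n2:part/t1/[s]
after 10 — deliver 1→0: ·
after 11 — deliver 3→1: ·
after 12 — propose(0,'z'): n0:coor/t2/[s]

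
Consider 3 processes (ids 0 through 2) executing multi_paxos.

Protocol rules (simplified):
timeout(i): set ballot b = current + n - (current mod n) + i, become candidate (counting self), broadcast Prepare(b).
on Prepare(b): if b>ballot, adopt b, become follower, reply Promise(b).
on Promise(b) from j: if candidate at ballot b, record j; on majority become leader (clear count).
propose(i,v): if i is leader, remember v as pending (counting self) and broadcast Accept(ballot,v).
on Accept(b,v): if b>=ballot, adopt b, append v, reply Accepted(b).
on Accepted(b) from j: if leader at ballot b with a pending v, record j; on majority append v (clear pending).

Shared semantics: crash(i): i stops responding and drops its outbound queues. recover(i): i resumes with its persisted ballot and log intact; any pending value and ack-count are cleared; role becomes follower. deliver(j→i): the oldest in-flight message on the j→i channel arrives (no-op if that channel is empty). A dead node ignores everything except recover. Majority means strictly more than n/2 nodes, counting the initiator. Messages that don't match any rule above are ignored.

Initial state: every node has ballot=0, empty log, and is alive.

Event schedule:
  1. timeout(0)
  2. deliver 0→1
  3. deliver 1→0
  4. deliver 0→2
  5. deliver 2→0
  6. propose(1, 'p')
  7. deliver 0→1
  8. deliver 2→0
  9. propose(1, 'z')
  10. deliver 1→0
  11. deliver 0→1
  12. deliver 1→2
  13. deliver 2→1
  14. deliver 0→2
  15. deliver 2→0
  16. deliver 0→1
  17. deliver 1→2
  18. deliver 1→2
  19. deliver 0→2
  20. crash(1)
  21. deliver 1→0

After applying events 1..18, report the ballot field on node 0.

3

step 1 timeout(0): 0={cand,b=3,log=-}
step 2 deliver 0→1: 1={foll,b=3,log=-}
step 3 deliver 1→0: 0={lead,b=3,log=-}
step 4 deliver 0→2: 2={foll,b=3,log=-}
step 5 deliver 2→0: —
step 6 propose(1,'p'): —
step 7 deliver 0→1: —
step 8 deliver 2→0: —
step 9 propose(1,'z'): —
step 10 deliver 1→0: —
step 11 deliver 0→1: —
step 12 deliver 1→2: —
step 13 deliver 2→1: —
step 14 deliver 0→2: —
step 15 deliver 2→0: —
step 16 deliver 0→1: —
step 17 deliver 1→2: —
step 18 deliver 1→2: —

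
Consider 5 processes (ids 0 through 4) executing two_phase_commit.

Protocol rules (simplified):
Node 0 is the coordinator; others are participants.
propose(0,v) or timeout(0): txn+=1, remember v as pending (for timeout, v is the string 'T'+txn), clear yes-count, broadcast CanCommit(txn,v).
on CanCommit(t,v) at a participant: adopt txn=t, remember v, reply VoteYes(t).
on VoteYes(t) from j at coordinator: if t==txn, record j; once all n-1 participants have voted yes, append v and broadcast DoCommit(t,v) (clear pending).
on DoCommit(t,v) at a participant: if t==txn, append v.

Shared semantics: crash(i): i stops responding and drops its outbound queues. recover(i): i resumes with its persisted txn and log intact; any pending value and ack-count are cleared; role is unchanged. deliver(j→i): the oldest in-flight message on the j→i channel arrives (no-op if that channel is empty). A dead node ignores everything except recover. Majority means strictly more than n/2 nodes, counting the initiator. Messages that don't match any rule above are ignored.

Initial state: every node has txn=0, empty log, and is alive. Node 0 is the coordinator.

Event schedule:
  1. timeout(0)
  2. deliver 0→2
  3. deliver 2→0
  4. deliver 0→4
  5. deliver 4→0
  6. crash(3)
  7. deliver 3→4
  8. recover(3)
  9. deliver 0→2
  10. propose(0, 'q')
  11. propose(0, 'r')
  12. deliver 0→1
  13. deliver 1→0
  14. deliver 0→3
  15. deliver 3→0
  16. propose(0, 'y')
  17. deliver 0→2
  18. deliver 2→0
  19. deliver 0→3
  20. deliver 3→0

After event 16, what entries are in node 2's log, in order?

empty

1. timeout(0):  <0:coor t1 ->
2. deliver 0→2:  <2:part t1 ->
3. deliver 2→0:  nop
4. deliver 0→4:  <4:part t1 ->
5. deliver 4→0:  nop
6. crash(3):  <3:✗part t0 ->
7. deliver 3→4:  nop
8. recover(3):  <3:part t0 ->
9. deliver 0→2:  nop
10. propose(0,'q'):  <0:coor t2 ->
11. propose(0,'r'):  <0:coor t3 ->
12. deliver 0→1:  <1:part t1 ->
13. deliver 1→0:  nop
14. deliver 0→3:  <3:part t1 ->
15. deliver 3→0:  nop
16. propose(0,'y'):  <0:coor t4 ->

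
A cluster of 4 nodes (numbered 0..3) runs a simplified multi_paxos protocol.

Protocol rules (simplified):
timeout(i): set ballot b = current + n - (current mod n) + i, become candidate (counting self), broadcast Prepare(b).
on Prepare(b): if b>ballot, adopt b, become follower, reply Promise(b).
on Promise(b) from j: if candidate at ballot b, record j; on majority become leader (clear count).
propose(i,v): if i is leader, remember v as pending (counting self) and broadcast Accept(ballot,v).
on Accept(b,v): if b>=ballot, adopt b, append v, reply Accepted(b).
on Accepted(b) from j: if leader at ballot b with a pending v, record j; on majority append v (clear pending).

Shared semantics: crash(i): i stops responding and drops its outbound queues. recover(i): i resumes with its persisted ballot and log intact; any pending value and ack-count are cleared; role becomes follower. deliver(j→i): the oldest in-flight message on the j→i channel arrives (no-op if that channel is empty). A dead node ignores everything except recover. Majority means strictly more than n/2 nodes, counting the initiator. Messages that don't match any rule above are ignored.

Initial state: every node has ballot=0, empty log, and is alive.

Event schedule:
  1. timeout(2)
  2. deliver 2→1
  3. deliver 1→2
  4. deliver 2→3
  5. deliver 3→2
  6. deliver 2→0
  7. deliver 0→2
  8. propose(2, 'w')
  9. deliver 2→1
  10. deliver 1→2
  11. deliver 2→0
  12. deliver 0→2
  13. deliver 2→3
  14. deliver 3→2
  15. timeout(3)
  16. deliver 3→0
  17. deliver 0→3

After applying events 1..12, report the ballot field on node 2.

e1 timeout(2): 2[cand,b=6,-]
e2 deliver 2→1: 1[foll,b=6,-]
e3 deliver 1→2: ·
e4 deliver 2→3: 3[foll,b=6,-]
e5 deliver 3→2: 2[lead,b=6,-]
e6 deliver 2→0: 0[foll,b=6,-]
e7 deliver 0→2: ·
e8 propose(2,'w'): ·
e9 deliver 2→1: 1[foll,b=6,w]
e10 deliver 1→2: ·
e11 deliver 2→0: 0[foll,b=6,w]
e12 deliver 0→2: 2[lead,b=6,w]

6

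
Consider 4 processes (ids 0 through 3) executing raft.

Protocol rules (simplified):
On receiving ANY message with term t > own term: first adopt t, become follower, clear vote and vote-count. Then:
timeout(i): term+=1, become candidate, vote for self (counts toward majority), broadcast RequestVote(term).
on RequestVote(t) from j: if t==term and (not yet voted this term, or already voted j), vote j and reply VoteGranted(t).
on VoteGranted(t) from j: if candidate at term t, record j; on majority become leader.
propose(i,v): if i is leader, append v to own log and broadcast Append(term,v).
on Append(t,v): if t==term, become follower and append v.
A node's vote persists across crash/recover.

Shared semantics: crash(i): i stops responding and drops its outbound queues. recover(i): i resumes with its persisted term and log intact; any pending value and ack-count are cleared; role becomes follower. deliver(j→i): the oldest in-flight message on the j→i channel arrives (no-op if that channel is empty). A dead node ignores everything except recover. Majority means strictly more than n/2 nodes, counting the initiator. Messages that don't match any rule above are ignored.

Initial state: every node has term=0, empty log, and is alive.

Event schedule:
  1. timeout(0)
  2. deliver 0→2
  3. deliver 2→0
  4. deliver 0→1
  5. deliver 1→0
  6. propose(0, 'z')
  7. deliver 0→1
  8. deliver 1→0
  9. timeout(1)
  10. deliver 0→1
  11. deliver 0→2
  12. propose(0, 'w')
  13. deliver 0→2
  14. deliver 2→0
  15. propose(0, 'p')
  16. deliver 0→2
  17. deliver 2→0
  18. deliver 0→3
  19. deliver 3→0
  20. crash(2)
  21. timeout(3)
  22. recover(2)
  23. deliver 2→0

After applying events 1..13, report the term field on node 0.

e1 timeout(0): 0[cand,t=1,-]
e2 deliver 0→2: 2[foll,t=1,-]
e3 deliver 2→0: ·
e4 deliver 0→1: 1[foll,t=1,-]
e5 deliver 1→0: 0[lead,t=1,-]
e6 propose(0,'z'): 0[lead,t=1,z]
e7 deliver 0→1: 1[foll,t=1,z]
e8 deliver 1→0: ·
e9 timeout(1): 1[cand,t=2,z]
e10 deliver 0→1: ·
e11 deliver 0→2: 2[foll,t=1,z]
e12 propose(0,'w'): 0[lead,t=1,z,w]
e13 deliver 0→2: 2[foll,t=1,z,w]

1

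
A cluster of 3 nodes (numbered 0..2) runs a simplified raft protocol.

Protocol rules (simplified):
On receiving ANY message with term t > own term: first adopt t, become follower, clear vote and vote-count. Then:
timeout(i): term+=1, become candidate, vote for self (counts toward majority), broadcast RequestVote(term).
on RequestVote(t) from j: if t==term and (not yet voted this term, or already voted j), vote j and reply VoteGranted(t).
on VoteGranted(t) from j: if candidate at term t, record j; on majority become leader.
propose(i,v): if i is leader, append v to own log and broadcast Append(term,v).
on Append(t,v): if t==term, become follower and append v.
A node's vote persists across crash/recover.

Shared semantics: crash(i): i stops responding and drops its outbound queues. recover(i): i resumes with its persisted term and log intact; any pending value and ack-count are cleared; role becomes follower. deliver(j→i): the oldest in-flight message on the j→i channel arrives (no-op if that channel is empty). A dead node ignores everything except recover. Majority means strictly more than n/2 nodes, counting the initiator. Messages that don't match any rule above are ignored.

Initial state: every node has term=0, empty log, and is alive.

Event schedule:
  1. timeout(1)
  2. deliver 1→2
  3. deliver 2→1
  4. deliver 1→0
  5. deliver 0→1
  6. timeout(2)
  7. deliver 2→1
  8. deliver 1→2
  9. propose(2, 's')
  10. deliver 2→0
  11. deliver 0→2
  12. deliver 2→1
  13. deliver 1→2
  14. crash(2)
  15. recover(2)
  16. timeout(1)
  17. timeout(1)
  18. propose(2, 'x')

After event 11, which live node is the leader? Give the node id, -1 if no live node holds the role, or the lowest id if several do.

2

after 1 — timeout(1): n1:cand/t1/[-]
after 2 — deliver 1→2: n2:foll/t1/[-]
after 3 — deliver 2→1: n1:lead/t1/[-]
after 4 — deliver 1→0: n0:foll/t1/[-]
after 5 — deliver 0→1: ·
after 6 — timeout(2): n2:cand/t2/[-]
after 7 — deliver 2→1: n1:foll/t2/[-]
after 8 — deliver 1→2: n2:lead/t2/[-]
after 9 — propose(2,'s'): n2:lead/t2/[s]
after 10 — deliver 2→0: n0:foll/t2/[-]
after 11 — deliver 0→2: ·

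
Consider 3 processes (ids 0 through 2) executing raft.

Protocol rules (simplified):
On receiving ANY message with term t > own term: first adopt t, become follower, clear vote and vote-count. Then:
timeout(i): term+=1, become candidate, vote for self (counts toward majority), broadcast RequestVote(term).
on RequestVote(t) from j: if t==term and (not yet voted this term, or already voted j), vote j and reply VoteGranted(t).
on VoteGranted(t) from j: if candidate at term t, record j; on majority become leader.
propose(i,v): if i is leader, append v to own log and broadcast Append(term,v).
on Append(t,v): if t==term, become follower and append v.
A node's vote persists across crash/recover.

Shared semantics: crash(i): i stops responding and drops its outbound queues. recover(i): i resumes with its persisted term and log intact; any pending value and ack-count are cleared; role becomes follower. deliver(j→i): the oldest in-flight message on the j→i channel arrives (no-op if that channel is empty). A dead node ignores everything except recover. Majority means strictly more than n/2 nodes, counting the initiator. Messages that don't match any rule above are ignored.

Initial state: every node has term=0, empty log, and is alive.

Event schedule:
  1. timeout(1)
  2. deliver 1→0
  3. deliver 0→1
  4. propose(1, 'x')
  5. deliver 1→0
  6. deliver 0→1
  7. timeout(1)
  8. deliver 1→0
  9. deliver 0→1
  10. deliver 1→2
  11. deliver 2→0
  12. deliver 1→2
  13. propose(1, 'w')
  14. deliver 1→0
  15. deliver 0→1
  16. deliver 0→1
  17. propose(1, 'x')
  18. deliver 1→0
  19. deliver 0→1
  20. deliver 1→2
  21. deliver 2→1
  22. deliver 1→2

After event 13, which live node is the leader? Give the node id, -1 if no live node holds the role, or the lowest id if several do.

1

after 1 — timeout(1): n1:cand/t1/[-]
after 2 — deliver 1→0: n0:foll/t1/[-]
after 3 — deliver 0→1: n1:lead/t1/[-]
after 4 — propose(1,'x'): n1:lead/t1/[x]
after 5 — deliver 1→0: n0:foll/t1/[x]
after 6 — deliver 0→1: ·
after 7 — timeout(1): n1:cand/t2/[x]
after 8 — deliver 1→0: n0:foll/t2/[x]
after 9 — deliver 0→1: n1:lead/t2/[x]
after 10 — deliver 1→2: n2:foll/t1/[-]
after 11 — deliver 2→0: ·
after 12 — deliver 1→2: n2:foll/t1/[x]
after 13 — propose(1,'w'): n1:lead/t2/[x,w]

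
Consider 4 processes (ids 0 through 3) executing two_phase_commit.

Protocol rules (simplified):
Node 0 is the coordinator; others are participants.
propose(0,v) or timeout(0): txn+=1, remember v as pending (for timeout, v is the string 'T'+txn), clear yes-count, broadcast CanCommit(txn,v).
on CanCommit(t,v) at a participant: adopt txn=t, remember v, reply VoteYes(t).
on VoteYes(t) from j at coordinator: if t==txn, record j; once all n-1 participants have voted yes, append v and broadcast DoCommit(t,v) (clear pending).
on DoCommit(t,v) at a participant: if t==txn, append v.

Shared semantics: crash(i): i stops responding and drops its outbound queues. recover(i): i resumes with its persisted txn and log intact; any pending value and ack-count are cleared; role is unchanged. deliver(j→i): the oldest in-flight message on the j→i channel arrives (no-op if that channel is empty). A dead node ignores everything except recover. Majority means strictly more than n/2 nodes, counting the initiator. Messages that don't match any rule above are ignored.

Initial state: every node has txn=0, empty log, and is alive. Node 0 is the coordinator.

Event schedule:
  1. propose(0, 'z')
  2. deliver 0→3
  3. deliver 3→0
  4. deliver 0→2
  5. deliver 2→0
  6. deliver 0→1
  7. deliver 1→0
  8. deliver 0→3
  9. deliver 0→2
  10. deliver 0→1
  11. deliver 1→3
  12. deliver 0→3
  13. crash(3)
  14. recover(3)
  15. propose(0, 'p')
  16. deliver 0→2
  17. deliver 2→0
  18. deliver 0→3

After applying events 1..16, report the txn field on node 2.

e1 propose(0,'z'): 0[coor,t=1,-]
e2 deliver 0→3: 3[part,t=1,-]
e3 deliver 3→0: ·
e4 deliver 0→2: 2[part,t=1,-]
e5 deliver 2→0: ·
e6 deliver 0→1: 1[part,t=1,-]
e7 deliver 1→0: 0[coor,t=1,z]
e8 deliver 0→3: 3[part,t=1,z]
e9 deliver 0→2: 2[part,t=1,z]
e10 deliver 0→1: 1[part,t=1,z]
e11 deliver 1→3: ·
e12 deliver 0→3: ·
e13 crash(3): 3[✗part,t=1,z]
e14 recover(3): 3[part,t=1,z]
e15 propose(0,'p'): 0[coor,t=2,z]
e16 deliver 0→2: 2[part,t=2,z]

2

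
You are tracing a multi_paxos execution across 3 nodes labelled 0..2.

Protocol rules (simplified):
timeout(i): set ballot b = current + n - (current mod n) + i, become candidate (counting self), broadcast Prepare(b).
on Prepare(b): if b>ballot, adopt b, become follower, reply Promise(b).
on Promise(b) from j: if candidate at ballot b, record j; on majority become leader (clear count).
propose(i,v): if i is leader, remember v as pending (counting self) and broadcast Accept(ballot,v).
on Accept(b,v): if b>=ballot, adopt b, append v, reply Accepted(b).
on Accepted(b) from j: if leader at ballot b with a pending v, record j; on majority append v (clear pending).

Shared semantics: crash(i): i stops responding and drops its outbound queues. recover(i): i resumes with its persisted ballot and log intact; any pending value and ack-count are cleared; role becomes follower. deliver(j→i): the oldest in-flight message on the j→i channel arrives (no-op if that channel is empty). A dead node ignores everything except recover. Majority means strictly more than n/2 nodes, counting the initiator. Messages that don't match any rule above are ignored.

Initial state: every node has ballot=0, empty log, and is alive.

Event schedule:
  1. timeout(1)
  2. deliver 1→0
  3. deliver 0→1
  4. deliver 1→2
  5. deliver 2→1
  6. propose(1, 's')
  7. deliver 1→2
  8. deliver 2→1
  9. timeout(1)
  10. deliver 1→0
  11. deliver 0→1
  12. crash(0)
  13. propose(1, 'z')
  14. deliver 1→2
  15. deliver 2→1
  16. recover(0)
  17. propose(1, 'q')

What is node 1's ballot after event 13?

1. timeout(1):  <1:cand b4 ->
2. deliver 1→0:  <0:foll b4 ->
3. deliver 0→1:  <1:lead b4 ->
4. deliver 1→2:  <2:foll b4 ->
5. deliver 2→1:  nop
6. propose(1,'s'):  nop
7. deliver 1→2:  <2:foll b4 s>
8. deliver 2→1:  <1:lead b4 s>
9. timeout(1):  <1:cand b7 s>
10. deliver 1→0:  <0:foll b4 s>
11. deliver 0→1:  nop
12. crash(0):  <0:✗foll b4 s>
13. propose(1,'z'):  nop

7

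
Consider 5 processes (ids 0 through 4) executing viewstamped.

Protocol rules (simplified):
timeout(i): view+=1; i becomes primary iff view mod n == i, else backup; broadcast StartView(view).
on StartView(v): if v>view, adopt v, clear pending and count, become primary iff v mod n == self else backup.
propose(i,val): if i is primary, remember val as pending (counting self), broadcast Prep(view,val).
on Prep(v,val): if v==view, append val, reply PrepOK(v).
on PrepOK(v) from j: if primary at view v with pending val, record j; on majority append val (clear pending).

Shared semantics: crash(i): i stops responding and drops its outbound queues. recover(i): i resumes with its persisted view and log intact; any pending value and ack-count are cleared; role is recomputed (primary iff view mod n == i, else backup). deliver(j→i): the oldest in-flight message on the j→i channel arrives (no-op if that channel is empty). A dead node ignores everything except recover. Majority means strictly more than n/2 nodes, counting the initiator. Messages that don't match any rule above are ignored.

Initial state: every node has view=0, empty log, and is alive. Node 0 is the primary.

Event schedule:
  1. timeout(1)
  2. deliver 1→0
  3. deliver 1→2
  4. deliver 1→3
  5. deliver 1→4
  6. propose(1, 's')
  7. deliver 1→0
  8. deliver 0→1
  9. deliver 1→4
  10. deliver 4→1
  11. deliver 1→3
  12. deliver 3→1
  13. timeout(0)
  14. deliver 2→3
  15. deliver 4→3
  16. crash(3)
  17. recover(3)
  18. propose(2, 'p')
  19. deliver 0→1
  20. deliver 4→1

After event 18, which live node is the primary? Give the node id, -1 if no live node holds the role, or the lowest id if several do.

[1] timeout(1) → N1(prim v1 [-])
[2] deliver 1→0 → N0(back v1 [-])
[3] deliver 1→2 → N2(back v1 [-])
[4] deliver 1→3 → N3(back v1 [-])
[5] deliver 1→4 → N4(back v1 [-])
[6] propose(1,'s') → ∅
[7] deliver 1→0 → N0(back v1 [s])
[8] deliver 0→1 → ∅
[9] deliver 1→4 → N4(back v1 [s])
[10] deliver 4→1 → N1(prim v1 [s])
[11] deliver 1→3 → N3(back v1 [s])
[12] deliver 3→1 → ∅
[13] timeout(0) → N0(back v2 [s])
[14] deliver 2→3 → ∅
[15] deliver 4→3 → ∅
[16] crash(3) → N3(✗back v1 [s])
[17] recover(3) → N3(back v1 [s])
[18] propose(2,'p') → ∅

1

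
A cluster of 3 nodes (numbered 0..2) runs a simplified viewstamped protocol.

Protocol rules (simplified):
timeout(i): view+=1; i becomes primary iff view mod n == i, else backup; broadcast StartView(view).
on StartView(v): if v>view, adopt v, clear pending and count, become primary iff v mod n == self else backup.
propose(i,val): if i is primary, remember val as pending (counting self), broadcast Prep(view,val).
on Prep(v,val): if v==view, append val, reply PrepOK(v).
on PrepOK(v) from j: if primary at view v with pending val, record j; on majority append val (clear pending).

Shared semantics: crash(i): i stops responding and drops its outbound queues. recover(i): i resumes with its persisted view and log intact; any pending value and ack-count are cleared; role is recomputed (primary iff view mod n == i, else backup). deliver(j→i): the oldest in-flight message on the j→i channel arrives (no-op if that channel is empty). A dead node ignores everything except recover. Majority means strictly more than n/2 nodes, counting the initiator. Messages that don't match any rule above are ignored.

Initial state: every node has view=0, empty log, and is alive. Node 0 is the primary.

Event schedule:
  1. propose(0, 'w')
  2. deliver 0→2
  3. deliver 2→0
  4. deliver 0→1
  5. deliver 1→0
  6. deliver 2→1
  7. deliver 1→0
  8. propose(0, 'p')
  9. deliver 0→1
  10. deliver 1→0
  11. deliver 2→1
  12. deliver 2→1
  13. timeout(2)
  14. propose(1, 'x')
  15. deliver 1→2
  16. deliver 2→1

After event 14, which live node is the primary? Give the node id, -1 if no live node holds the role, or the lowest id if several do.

0

e1 propose(0,'w'): ·
e2 deliver 0→2: 2[back,v=0,w]
e3 deliver 2→0: 0[prim,v=0,w]
e4 deliver 0→1: 1[back,v=0,w]
e5 deliver 1→0: ·
e6 deliver 2→1: ·
e7 deliver 1→0: ·
e8 propose(0,'p'): ·
e9 deliver 0→1: 1[back,v=0,w,p]
e10 deliver 1→0: 0[prim,v=0,w,p]
e11 deliver 2→1: ·
e12 deliver 2→1: ·
e13 timeout(2): 2[back,v=1,w]
e14 propose(1,'x'): ·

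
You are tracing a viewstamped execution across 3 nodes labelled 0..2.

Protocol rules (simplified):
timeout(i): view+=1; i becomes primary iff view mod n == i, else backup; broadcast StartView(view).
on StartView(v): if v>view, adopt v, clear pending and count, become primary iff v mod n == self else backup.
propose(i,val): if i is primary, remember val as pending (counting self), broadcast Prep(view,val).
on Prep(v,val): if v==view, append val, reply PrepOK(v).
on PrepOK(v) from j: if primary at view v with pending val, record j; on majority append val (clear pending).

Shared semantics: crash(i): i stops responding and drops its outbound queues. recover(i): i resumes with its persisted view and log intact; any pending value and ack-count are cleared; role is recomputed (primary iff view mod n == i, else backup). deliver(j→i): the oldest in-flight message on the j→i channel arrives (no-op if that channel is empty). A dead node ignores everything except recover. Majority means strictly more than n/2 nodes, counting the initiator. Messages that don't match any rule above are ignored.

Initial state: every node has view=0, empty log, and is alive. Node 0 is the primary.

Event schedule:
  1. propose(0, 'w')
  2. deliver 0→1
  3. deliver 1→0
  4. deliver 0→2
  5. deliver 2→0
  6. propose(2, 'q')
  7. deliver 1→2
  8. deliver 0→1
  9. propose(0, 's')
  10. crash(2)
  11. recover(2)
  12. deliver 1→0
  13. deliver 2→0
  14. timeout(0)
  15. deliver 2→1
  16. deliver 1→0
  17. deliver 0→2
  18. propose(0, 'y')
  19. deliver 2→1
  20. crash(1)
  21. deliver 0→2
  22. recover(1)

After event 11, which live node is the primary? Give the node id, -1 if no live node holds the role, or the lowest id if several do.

0

e1 propose(0,'w'): ·
e2 deliver 0→1: 1[back,v=0,w]
e3 deliver 1→0: 0[prim,v=0,w]
e4 deliver 0→2: 2[back,v=0,w]
e5 deliver 2→0: ·
e6 propose(2,'q'): ·
e7 deliver 1→2: ·
e8 deliver 0→1: ·
e9 propose(0,'s'): ·
e10 crash(2): 2[✗back,v=0,w]
e11 recover(2): 2[back,v=0,w]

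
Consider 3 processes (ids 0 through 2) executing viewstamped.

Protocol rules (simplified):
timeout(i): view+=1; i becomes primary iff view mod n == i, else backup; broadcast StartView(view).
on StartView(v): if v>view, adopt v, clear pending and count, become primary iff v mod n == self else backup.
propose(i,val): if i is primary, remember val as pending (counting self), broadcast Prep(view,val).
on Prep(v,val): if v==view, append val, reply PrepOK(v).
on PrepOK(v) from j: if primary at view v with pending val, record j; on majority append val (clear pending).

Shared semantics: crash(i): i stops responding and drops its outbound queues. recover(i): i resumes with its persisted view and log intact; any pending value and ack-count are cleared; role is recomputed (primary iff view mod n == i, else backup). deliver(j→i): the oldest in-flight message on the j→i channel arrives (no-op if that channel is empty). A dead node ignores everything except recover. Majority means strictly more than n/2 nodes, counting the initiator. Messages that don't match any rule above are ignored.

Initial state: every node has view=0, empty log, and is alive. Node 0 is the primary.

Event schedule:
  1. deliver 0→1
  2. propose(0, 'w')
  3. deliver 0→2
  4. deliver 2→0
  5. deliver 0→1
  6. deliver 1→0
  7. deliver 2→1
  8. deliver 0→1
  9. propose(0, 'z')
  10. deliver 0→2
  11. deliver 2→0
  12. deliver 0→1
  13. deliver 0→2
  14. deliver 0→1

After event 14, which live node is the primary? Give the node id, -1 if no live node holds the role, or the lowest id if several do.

1. deliver 0→1:  nop
2. propose(0,'w'):  nop
3. deliver 0→2:  <2:back v0 w>
4. deliver 2→0:  <0:prim v0 w>
5. deliver 0→1:  <1:back v0 w>
6. deliver 1→0:  nop
7. deliver 2→1:  nop
8. deliver 0→1:  nop
9. propose(0,'z'):  nop
10. deliver 0→2:  <2:back v0 w,z>
11. deliver 2→0:  <0:prim v0 w,z>
12. deliver 0→1:  <1:back v0 w,z>
13. deliver 0→2:  nop
14. deliver 0→1:  nop

0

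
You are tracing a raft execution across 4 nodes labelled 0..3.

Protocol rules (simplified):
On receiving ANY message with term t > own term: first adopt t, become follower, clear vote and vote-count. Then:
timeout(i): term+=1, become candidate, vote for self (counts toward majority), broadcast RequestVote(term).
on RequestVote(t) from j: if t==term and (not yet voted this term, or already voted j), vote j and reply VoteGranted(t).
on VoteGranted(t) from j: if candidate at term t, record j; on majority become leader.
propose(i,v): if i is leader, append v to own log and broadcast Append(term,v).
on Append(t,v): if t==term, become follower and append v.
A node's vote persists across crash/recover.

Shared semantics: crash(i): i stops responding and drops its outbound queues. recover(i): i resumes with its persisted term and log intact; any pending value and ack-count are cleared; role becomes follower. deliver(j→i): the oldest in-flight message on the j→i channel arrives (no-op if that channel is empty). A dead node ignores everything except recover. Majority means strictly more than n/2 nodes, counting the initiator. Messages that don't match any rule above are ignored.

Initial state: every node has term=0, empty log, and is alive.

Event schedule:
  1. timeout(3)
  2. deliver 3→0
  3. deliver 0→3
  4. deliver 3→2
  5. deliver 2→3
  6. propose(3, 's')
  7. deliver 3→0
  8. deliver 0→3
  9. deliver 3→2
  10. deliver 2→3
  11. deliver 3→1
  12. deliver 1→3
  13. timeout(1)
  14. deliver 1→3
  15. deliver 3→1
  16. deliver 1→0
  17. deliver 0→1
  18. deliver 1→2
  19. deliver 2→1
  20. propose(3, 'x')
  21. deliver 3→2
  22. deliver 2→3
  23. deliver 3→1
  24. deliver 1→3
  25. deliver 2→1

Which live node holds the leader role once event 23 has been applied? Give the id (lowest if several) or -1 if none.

1

after 1 — timeout(3): n3:cand/t1/[-]
after 2 — deliver 3→0: n0:foll/t1/[-]
after 3 — deliver 0→3: ·
after 4 — deliver 3→2: n2:foll/t1/[-]
after 5 — deliver 2→3: n3:lead/t1/[-]
after 6 — propose(3,'s'): n3:lead/t1/[s]
after 7 — deliver 3→0: n0:foll/t1/[s]
after 8 — deliver 0→3: ·
after 9 — deliver 3→2: n2:foll/t1/[s]
after 10 — deliver 2→3: ·
after 11 — deliver 3→1: n1:foll/t1/[-]
after 12 — deliver 1→3: ·
after 13 — timeout(1): n1:cand/t2/[-]
after 14 — deliver 1→3: n3:foll/t2/[s]
after 15 — deliver 3→1: ·
after 16 — deliver 1→0: n0:foll/t2/[s]
after 17 — deliver 0→1: ·
after 18 — deliver 1→2: n2:foll/t2/[s]
after 19 — deliver 2→1: n1:lead/t2/[-]
after 20 — propose(3,'x'): ·
after 21 — deliver 3→2: ·
after 22 — deliver 2→3: ·
after 23 — deliver 3→1: ·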